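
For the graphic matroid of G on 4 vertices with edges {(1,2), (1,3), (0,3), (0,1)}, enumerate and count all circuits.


A circuit in a graphic matroid = edge set of a simple cycle.
G has 4 vertices and 4 edges.
Enumerating all minimal edge subsets forming cycles...
Total circuits found: 1.

1


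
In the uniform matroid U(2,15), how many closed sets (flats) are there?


Flats of U(2,15): every subset of size < 2 is a flat, plus E itself.
Count = (15 choose 0) + (15 choose 1) + 1
     = 1 + 15 + 1
     = 17.

17


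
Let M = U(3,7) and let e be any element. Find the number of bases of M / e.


Contracting e from U(3,7) gives U(2,6).
Bases of U(2,6) = (6 choose 2) = 15.

15


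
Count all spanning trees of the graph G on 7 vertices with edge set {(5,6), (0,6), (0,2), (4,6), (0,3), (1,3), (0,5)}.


By Kirchhoff's matrix tree theorem, the number of spanning trees equals
the determinant of any cofactor of the Laplacian matrix L.
G has 7 vertices and 7 edges.
Computing the (6 x 6) cofactor determinant gives 3.

3


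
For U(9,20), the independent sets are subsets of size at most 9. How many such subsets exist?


Independent sets of U(9,20) are all subsets of size <= 9.
Count = C(20,0) + C(20,1) + C(20,2) + C(20,3) + C(20,4) + C(20,5) + C(20,6) + C(20,7) + C(20,8) + C(20,9)
     = 1 + 20 + 190 + 1140 + 4845 + 15504 + 38760 + 77520 + 125970 + 167960
     = 431910.

431910


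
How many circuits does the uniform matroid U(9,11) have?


In U(9,11), circuits are the (10)-element subsets.
Any set of 10 elements is dependent, and removing any one element gives
an independent set of size 9, so it is a minimal dependent set.
Number of circuits = (11 choose 10) = 11.

11


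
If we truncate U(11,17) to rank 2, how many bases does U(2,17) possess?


Truncating U(11,17) to rank 2 gives U(2,17).
Bases of U(2,17) are all 2-element subsets of 17 elements.
Number of bases = (17 choose 2) = 136.

136


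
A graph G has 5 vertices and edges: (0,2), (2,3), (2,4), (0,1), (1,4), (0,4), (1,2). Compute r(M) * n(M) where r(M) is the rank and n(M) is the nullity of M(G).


r(M) = |V| - c = 5 - 1 = 4.
nullity = |E| - r(M) = 7 - 4 = 3.
Product = 4 * 3 = 12.

12


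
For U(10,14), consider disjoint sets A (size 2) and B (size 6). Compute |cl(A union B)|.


|A union B| = 2 + 6 = 8 (disjoint).
In U(10,14), cl(S) = S if |S| < 10, else cl(S) = E.
Since 8 < 10, cl(A union B) = A union B.
|cl(A union B)| = 8.

8


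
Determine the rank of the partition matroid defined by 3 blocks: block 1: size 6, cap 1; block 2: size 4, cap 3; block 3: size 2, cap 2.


Rank of a partition matroid = sum of min(|Si|, ci) for each block.
= min(6,1) + min(4,3) + min(2,2)
= 1 + 3 + 2
= 6.

6


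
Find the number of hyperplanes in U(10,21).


Hyperplanes of U(10,21) are flats of rank 9.
In a uniform matroid, these are exactly the (9)-element subsets.
Count = C(21,9) = 21! / (9! * 12!) = 293930.

293930


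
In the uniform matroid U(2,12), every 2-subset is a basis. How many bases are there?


Bases of U(2,12) are all 2-element subsets of the 12-element ground set.
Number of bases = C(12,2).
C(12,2) = (12 * 11) / (1 * 2) = 66.

66


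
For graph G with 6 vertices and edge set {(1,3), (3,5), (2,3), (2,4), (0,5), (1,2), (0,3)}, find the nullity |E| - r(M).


Cycle rank (nullity) = |E| - r(M) = |E| - (|V| - c).
|E| = 7, |V| = 6, c = 1.
Nullity = 7 - (6 - 1) = 7 - 5 = 2.

2


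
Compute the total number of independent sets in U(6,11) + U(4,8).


For a direct sum, |I(M1+M2)| = |I(M1)| * |I(M2)|.
|I(U(6,11))| = sum C(11,k) for k=0..6 = 1486.
|I(U(4,8))| = sum C(8,k) for k=0..4 = 163.
Total = 1486 * 163 = 242218.

242218


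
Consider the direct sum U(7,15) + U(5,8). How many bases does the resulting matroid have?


Bases of a direct sum M1 + M2: |B| = |B(M1)| * |B(M2)|.
|B(U(7,15))| = C(15,7) = 6435.
|B(U(5,8))| = C(8,5) = 56.
Total bases = 6435 * 56 = 360360.

360360


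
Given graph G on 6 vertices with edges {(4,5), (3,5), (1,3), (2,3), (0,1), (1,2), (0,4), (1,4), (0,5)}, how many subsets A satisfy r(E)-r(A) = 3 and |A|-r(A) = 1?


R(x,y) = sum over A in 2^E of x^(r(E)-r(A)) * y^(|A|-r(A)).
G has 6 vertices, 9 edges. r(E) = 5.
Enumerate all 2^9 = 512 subsets.
Count subsets with r(E)-r(A)=3 and |A|-r(A)=1: 3.

3


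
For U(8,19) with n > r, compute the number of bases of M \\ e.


Deleting e from U(8,19) gives U(8,18) since n > r.
Bases of U(8,18) = C(18,8) = 43758.

43758


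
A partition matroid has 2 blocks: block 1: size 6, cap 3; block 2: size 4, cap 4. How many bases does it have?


A basis picks exactly ci elements from block i.
Number of bases = product of C(|Si|, ci).
= C(6,3) * C(4,4)
= 20 * 1
= 20.

20


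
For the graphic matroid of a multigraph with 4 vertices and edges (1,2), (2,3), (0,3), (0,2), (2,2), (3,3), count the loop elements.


In a graphic matroid, a loop is a self-loop edge (u,u) with rank 0.
Examining all 6 edges for self-loops...
Self-loops found: (2,2), (3,3)
Number of loops = 2.

2


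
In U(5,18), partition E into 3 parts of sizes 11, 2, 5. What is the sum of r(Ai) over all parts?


r(Ai) = min(|Ai|, 5) for each part.
Sum = min(11,5) + min(2,5) + min(5,5)
    = 5 + 2 + 5
    = 12.

12


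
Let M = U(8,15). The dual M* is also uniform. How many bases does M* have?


The dual of U(r,n) is U(n-r, n) = U(7,15).
Bases of U(7,15) are all (7)-element subsets.
|B(M*)| = (15 choose 7) = 6435.

6435


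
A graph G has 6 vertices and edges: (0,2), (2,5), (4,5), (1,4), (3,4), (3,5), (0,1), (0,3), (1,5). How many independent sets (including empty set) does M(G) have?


An independent set in a graphic matroid is an acyclic edge subset.
G has 6 vertices and 9 edges.
Enumerate all 2^9 = 512 subsets, checking for acyclicity.
Total independent sets = 306.

306


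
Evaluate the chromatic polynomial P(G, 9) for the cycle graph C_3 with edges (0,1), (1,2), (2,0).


P(C_3, k) = (k-1)^3 + (-1)^3*(k-1).
P(9) = (8)^3 - 8
= 512 - 8 = 504.

504


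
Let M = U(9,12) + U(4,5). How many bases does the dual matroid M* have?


(M1+M2)* = M1* + M2*.
M1* = U(3,12), bases: C(12,3) = 220.
M2* = U(1,5), bases: C(5,1) = 5.
|B(M*)| = 220 * 5 = 1100.

1100


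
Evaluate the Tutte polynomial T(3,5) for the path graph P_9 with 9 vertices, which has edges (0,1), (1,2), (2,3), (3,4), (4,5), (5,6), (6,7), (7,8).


A path on 9 vertices is a tree with 8 edges.
T(x,y) = x^(8) for any tree.
T(3,5) = 3^8 = 6561.

6561


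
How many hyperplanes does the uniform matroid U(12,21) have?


Hyperplanes of U(12,21) are flats of rank 11.
In a uniform matroid, these are exactly the (11)-element subsets.
Count = C(21,11) = 21! / (11! * 10!) = 352716.

352716


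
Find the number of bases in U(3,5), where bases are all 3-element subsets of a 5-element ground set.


Bases of U(3,5) are all 3-element subsets of the 5-element ground set.
Number of bases = C(5,3).
C(5,3) = 5! / (3! * 2!) = 10.

10


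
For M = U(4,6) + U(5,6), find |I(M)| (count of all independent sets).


For a direct sum, |I(M1+M2)| = |I(M1)| * |I(M2)|.
|I(U(4,6))| = sum C(6,k) for k=0..4 = 57.
|I(U(5,6))| = sum C(6,k) for k=0..5 = 63.
Total = 57 * 63 = 3591.

3591


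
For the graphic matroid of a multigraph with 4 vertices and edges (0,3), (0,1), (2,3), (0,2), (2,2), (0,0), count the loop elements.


In a graphic matroid, a loop is a self-loop edge (u,u) with rank 0.
Examining all 6 edges for self-loops...
Self-loops found: (2,2), (0,0)
Number of loops = 2.

2


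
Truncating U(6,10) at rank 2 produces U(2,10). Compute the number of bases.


Truncating U(6,10) to rank 2 gives U(2,10).
Bases of U(2,10) are all 2-element subsets of 10 elements.
Number of bases = (10 choose 2) = 45.

45


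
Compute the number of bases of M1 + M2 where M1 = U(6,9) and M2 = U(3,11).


Bases of a direct sum M1 + M2: |B| = |B(M1)| * |B(M2)|.
|B(U(6,9))| = C(9,6) = 84.
|B(U(3,11))| = C(11,3) = 165.
Total bases = 84 * 165 = 13860.

13860


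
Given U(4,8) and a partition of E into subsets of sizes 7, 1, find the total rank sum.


r(Ai) = min(|Ai|, 4) for each part.
Sum = min(7,4) + min(1,4)
    = 4 + 1
    = 5.

5


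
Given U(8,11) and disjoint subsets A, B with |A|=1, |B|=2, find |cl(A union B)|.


|A union B| = 1 + 2 = 3 (disjoint).
In U(8,11), cl(S) = S if |S| < 8, else cl(S) = E.
Since 3 < 8, cl(A union B) = A union B.
|cl(A union B)| = 3.

3


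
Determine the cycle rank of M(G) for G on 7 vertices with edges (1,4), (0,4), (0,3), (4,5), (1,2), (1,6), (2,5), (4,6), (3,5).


Cycle rank (nullity) = |E| - r(M) = |E| - (|V| - c).
|E| = 9, |V| = 7, c = 1.
Nullity = 9 - (7 - 1) = 9 - 6 = 3.

3


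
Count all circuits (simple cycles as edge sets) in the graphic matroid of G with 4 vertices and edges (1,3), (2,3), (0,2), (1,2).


A circuit in a graphic matroid = edge set of a simple cycle.
G has 4 vertices and 4 edges.
Enumerating all minimal edge subsets forming cycles...
Total circuits found: 1.

1


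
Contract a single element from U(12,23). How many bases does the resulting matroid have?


Contracting e from U(12,23) gives U(11,22).
Bases of U(11,22) = C(22,11) = 705432.

705432


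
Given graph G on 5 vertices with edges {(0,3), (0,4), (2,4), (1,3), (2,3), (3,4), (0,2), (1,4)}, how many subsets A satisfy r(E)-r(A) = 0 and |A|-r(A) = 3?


R(x,y) = sum over A in 2^E of x^(r(E)-r(A)) * y^(|A|-r(A)).
G has 5 vertices, 8 edges. r(E) = 4.
Enumerate all 2^8 = 256 subsets.
Count subsets with r(E)-r(A)=0 and |A|-r(A)=3: 8.

8


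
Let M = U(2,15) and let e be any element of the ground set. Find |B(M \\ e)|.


Deleting e from U(2,15) gives U(2,14) since n > r.
Bases of U(2,14) = C(14,2) = (14 * 13) / (1 * 2) = 91.

91


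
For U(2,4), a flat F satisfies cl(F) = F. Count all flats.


Flats of U(2,4): every subset of size < 2 is a flat, plus E itself.
Count = C(4,0) + C(4,1) + 1
     = 1 + 4 + 1
     = 6.

6


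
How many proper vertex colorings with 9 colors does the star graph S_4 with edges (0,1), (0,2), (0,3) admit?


P(tree, k) = k * (k-1)^(3) for any tree on 4 vertices.
P(9) = 9 * 8^3 = 9 * 512 = 4608.

4608


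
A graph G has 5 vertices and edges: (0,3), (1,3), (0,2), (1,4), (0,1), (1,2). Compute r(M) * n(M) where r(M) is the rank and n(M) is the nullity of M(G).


r(M) = |V| - c = 5 - 1 = 4.
nullity = |E| - r(M) = 6 - 4 = 2.
Product = 4 * 2 = 8.

8


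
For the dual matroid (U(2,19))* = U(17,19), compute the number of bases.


The dual of U(r,n) is U(n-r, n) = U(17,19).
Bases of U(17,19) are all (17)-element subsets.
|B(M*)| = C(19,17) = 19! / (17! * 2!) = 171.

171


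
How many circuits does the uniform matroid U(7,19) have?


In U(7,19), circuits are the (8)-element subsets.
Any set of 8 elements is dependent, and removing any one element gives
an independent set of size 7, so it is a minimal dependent set.
Number of circuits = C(19,8) = 75582.

75582


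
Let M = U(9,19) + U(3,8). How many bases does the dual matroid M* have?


(M1+M2)* = M1* + M2*.
M1* = U(10,19), bases: C(19,10) = 92378.
M2* = U(5,8), bases: C(8,5) = 56.
|B(M*)| = 92378 * 56 = 5173168.

5173168


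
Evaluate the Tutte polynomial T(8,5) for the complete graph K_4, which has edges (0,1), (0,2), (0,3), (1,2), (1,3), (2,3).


T(K_4; x,y) = x^3 + 3x^2 + 4xy + 2x + y^3 + 3y^2 + 2y.
Substituting x=8, y=5:
= 512 + 192 + 160 + 16 + 125 + 75 + 10
= 1090.

1090


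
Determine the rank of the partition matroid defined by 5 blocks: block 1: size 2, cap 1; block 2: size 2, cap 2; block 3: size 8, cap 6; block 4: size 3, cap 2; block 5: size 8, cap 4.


Rank of a partition matroid = sum of min(|Si|, ci) for each block.
= min(2,1) + min(2,2) + min(8,6) + min(3,2) + min(8,4)
= 1 + 2 + 6 + 2 + 4
= 15.

15


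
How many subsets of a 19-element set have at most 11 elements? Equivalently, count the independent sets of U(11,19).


Independent sets of U(11,19) are all subsets of size <= 11.
Count = (19 choose 0) + (19 choose 1) + (19 choose 2) + (19 choose 3) + (19 choose 4) + (19 choose 5) + (19 choose 6) + (19 choose 7) + (19 choose 8) + (19 choose 9) + (19 choose 10) + (19 choose 11)
     = 1 + 19 + 171 + 969 + 3876 + 11628 + 27132 + 50388 + 75582 + 92378 + 92378 + 75582
     = 430104.

430104


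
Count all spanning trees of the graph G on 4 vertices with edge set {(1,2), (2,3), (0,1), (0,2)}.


By Kirchhoff's matrix tree theorem, the number of spanning trees equals
the determinant of any cofactor of the Laplacian matrix L.
G has 4 vertices and 4 edges.
Computing the (3 x 3) cofactor determinant gives 3.

3


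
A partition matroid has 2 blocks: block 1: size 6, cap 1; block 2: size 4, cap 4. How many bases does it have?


A basis picks exactly ci elements from block i.
Number of bases = product of C(|Si|, ci).
= C(6,1) * C(4,4)
= 6 * 1
= 6.

6


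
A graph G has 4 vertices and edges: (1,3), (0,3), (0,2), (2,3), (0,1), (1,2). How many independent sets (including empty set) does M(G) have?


An independent set in a graphic matroid is an acyclic edge subset.
G has 4 vertices and 6 edges.
Enumerate all 2^6 = 64 subsets, checking for acyclicity.
Total independent sets = 38.

38


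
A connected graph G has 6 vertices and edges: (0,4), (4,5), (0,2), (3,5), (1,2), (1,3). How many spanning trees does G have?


By Kirchhoff's matrix tree theorem, the number of spanning trees equals
the determinant of any cofactor of the Laplacian matrix L.
G has 6 vertices and 6 edges.
Computing the (5 x 5) cofactor determinant gives 6.

6


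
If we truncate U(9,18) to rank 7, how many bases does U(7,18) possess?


Truncating U(9,18) to rank 7 gives U(7,18).
Bases of U(7,18) are all 7-element subsets of 18 elements.
Number of bases = C(18,7) = 31824.

31824


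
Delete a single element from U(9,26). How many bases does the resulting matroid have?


Deleting e from U(9,26) gives U(9,25) since n > r.
Bases of U(9,25) = (25 choose 9) = 2042975.

2042975


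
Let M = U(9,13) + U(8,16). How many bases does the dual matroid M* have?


(M1+M2)* = M1* + M2*.
M1* = U(4,13), bases: C(13,4) = 715.
M2* = U(8,16), bases: C(16,8) = 12870.
|B(M*)| = 715 * 12870 = 9202050.

9202050


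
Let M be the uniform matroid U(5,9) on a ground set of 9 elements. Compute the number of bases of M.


Bases of U(5,9) are all 5-element subsets of the 9-element ground set.
Number of bases = C(9,5).
C(9,5) = 126.

126


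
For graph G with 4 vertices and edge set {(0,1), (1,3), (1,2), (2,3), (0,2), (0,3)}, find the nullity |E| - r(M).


Cycle rank (nullity) = |E| - r(M) = |E| - (|V| - c).
|E| = 6, |V| = 4, c = 1.
Nullity = 6 - (4 - 1) = 6 - 3 = 3.

3


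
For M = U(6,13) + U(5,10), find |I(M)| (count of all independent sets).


For a direct sum, |I(M1+M2)| = |I(M1)| * |I(M2)|.
|I(U(6,13))| = sum C(13,k) for k=0..6 = 4096.
|I(U(5,10))| = sum C(10,k) for k=0..5 = 638.
Total = 4096 * 638 = 2613248.

2613248


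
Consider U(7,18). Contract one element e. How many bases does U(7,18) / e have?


Contracting e from U(7,18) gives U(6,17).
Bases of U(6,17) = C(17,6) = 12376.

12376


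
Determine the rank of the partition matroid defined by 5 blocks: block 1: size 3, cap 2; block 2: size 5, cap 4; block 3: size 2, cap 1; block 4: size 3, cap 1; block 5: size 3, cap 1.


Rank of a partition matroid = sum of min(|Si|, ci) for each block.
= min(3,2) + min(5,4) + min(2,1) + min(3,1) + min(3,1)
= 2 + 4 + 1 + 1 + 1
= 9.

9


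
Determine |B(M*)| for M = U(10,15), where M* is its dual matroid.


The dual of U(r,n) is U(n-r, n) = U(5,15).
Bases of U(5,15) are all (5)-element subsets.
|B(M*)| = (15 choose 5) = 3003.

3003


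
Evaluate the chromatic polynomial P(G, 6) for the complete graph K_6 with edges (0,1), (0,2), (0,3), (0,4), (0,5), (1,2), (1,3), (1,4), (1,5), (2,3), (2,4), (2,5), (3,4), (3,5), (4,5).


P(K_6, k) = k(k-1)(k-2)...(k-5).
P(6) = (6) * (5) * (4) * (3) * (2) * (1) = 720.

720


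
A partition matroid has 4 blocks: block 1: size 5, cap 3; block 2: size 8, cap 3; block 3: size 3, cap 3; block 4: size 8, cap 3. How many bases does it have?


A basis picks exactly ci elements from block i.
Number of bases = product of C(|Si|, ci).
= C(5,3) * C(8,3) * C(3,3) * C(8,3)
= 10 * 56 * 1 * 56
= 31360.

31360


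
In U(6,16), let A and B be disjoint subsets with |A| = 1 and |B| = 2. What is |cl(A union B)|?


|A union B| = 1 + 2 = 3 (disjoint).
In U(6,16), cl(S) = S if |S| < 6, else cl(S) = E.
Since 3 < 6, cl(A union B) = A union B.
|cl(A union B)| = 3.

3


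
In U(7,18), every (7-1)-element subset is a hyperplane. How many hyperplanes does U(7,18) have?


Hyperplanes of U(7,18) are flats of rank 6.
In a uniform matroid, these are exactly the (6)-element subsets.
Count = C(18,6) = 18! / (6! * 12!) = 18564.

18564


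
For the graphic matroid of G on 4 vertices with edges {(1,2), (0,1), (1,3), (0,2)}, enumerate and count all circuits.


A circuit in a graphic matroid = edge set of a simple cycle.
G has 4 vertices and 4 edges.
Enumerating all minimal edge subsets forming cycles...
Total circuits found: 1.

1


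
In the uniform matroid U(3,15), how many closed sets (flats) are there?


Flats of U(3,15): every subset of size < 3 is a flat, plus E itself.
Count = (15 choose 0) + (15 choose 1) + (15 choose 2) + 1
     = 1 + 15 + 105 + 1
     = 122.

122


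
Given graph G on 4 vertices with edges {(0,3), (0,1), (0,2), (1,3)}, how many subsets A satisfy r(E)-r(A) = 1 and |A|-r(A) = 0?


R(x,y) = sum over A in 2^E of x^(r(E)-r(A)) * y^(|A|-r(A)).
G has 4 vertices, 4 edges. r(E) = 3.
Enumerate all 2^4 = 16 subsets.
Count subsets with r(E)-r(A)=1 and |A|-r(A)=0: 6.

6


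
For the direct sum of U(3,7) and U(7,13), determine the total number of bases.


Bases of a direct sum M1 + M2: |B| = |B(M1)| * |B(M2)|.
|B(U(3,7))| = C(7,3) = 35.
|B(U(7,13))| = C(13,7) = 1716.
Total bases = 35 * 1716 = 60060.

60060


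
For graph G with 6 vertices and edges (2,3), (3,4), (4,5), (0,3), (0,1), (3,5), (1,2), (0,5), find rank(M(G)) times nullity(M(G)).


r(M) = |V| - c = 6 - 1 = 5.
nullity = |E| - r(M) = 8 - 5 = 3.
Product = 5 * 3 = 15.

15


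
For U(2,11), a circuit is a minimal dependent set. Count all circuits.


In U(2,11), circuits are the (3)-element subsets.
Any set of 3 elements is dependent, and removing any one element gives
an independent set of size 2, so it is a minimal dependent set.
Number of circuits = (11 choose 3) = 165.

165


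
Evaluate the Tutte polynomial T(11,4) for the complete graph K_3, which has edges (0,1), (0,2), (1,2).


T(K_3; x,y) = x^2 + x + y.
T(11,4) = 121 + 11 + 4 = 136.

136


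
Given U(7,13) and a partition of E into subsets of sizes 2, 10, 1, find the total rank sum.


r(Ai) = min(|Ai|, 7) for each part.
Sum = min(2,7) + min(10,7) + min(1,7)
    = 2 + 7 + 1
    = 10.

10


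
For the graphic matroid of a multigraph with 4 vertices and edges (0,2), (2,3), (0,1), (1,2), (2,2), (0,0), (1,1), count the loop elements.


In a graphic matroid, a loop is a self-loop edge (u,u) with rank 0.
Examining all 7 edges for self-loops...
Self-loops found: (2,2), (0,0), (1,1)
Number of loops = 3.

3


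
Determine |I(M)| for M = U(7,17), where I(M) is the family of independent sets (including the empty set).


Independent sets of U(7,17) are all subsets of size <= 7.
Count = C(17,0) + C(17,1) + C(17,2) + C(17,3) + C(17,4) + C(17,5) + C(17,6) + C(17,7)
     = 1 + 17 + 136 + 680 + 2380 + 6188 + 12376 + 19448
     = 41226.

41226


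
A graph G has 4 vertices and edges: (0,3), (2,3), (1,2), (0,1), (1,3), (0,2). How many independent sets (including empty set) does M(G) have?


An independent set in a graphic matroid is an acyclic edge subset.
G has 4 vertices and 6 edges.
Enumerate all 2^6 = 64 subsets, checking for acyclicity.
Total independent sets = 38.

38


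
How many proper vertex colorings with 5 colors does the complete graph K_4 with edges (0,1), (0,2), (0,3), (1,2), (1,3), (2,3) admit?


P(K_4, k) = k(k-1)(k-2)...(k-3).
P(5) = (5) * (4) * (3) * (2) = 120.

120


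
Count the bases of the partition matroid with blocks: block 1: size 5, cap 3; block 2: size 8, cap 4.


A basis picks exactly ci elements from block i.
Number of bases = product of C(|Si|, ci).
= C(5,3) * C(8,4)
= 10 * 70
= 700.

700


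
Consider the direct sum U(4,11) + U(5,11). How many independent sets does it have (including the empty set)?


For a direct sum, |I(M1+M2)| = |I(M1)| * |I(M2)|.
|I(U(4,11))| = sum C(11,k) for k=0..4 = 562.
|I(U(5,11))| = sum C(11,k) for k=0..5 = 1024.
Total = 562 * 1024 = 575488.

575488


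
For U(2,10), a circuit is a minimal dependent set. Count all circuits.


In U(2,10), circuits are the (3)-element subsets.
Any set of 3 elements is dependent, and removing any one element gives
an independent set of size 2, so it is a minimal dependent set.
Number of circuits = (10 choose 3) = 120.

120


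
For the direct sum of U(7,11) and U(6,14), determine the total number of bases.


Bases of a direct sum M1 + M2: |B| = |B(M1)| * |B(M2)|.
|B(U(7,11))| = C(11,7) = 330.
|B(U(6,14))| = C(14,6) = 3003.
Total bases = 330 * 3003 = 990990.

990990


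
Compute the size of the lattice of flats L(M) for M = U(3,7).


Flats of U(3,7): every subset of size < 3 is a flat, plus E itself.
Count = C(7,0) + C(7,1) + C(7,2) + 1
     = 1 + 7 + 21 + 1
     = 30.

30


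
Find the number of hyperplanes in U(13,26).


Hyperplanes of U(13,26) are flats of rank 12.
In a uniform matroid, these are exactly the (12)-element subsets.
Count = (26 choose 12) = 9657700.

9657700


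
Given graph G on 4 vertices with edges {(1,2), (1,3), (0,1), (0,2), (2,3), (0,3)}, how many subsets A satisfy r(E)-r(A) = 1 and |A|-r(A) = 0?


R(x,y) = sum over A in 2^E of x^(r(E)-r(A)) * y^(|A|-r(A)).
G has 4 vertices, 6 edges. r(E) = 3.
Enumerate all 2^6 = 64 subsets.
Count subsets with r(E)-r(A)=1 and |A|-r(A)=0: 15.

15


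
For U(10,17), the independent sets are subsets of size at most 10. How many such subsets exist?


Independent sets of U(10,17) are all subsets of size <= 10.
Count = (17 choose 0) + (17 choose 1) + (17 choose 2) + (17 choose 3) + (17 choose 4) + (17 choose 5) + (17 choose 6) + (17 choose 7) + (17 choose 8) + (17 choose 9) + (17 choose 10)
     = 1 + 17 + 136 + 680 + 2380 + 6188 + 12376 + 19448 + 24310 + 24310 + 19448
     = 109294.

109294


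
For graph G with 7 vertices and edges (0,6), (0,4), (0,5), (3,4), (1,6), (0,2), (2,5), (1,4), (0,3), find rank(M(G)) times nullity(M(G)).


r(M) = |V| - c = 7 - 1 = 6.
nullity = |E| - r(M) = 9 - 6 = 3.
Product = 6 * 3 = 18.

18


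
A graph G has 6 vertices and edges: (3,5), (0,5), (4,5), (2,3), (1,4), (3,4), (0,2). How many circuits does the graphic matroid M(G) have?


A circuit in a graphic matroid = edge set of a simple cycle.
G has 6 vertices and 7 edges.
Enumerating all minimal edge subsets forming cycles...
Total circuits found: 3.

3


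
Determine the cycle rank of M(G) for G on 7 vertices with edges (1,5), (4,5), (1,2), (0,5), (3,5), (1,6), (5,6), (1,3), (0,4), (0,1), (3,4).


Cycle rank (nullity) = |E| - r(M) = |E| - (|V| - c).
|E| = 11, |V| = 7, c = 1.
Nullity = 11 - (7 - 1) = 11 - 6 = 5.

5


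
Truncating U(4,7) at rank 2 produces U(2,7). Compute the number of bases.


Truncating U(4,7) to rank 2 gives U(2,7).
Bases of U(2,7) are all 2-element subsets of 7 elements.
Number of bases = C(7,2) = (7 * 6) / (1 * 2) = 21.

21


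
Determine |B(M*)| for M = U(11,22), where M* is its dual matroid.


The dual of U(r,n) is U(n-r, n) = U(11,22).
Bases of U(11,22) are all (11)-element subsets.
|B(M*)| = C(22,11) = 22! / (11! * 11!) = 705432.

705432


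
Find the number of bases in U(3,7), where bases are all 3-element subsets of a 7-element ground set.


Bases of U(3,7) are all 3-element subsets of the 7-element ground set.
Number of bases = C(7,3).
(7 choose 3) = 35.

35


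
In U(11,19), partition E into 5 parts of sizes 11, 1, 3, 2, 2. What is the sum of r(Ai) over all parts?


r(Ai) = min(|Ai|, 11) for each part.
Sum = min(11,11) + min(1,11) + min(3,11) + min(2,11) + min(2,11)
    = 11 + 1 + 3 + 2 + 2
    = 19.

19


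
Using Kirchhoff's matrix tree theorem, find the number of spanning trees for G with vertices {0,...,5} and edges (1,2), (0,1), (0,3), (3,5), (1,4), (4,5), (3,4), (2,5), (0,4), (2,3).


By Kirchhoff's matrix tree theorem, the number of spanning trees equals
the determinant of any cofactor of the Laplacian matrix L.
G has 6 vertices and 10 edges.
Computing the (5 x 5) cofactor determinant gives 130.

130


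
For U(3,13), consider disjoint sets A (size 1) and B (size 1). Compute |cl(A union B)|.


|A union B| = 1 + 1 = 2 (disjoint).
In U(3,13), cl(S) = S if |S| < 3, else cl(S) = E.
Since 2 < 3, cl(A union B) = A union B.
|cl(A union B)| = 2.

2


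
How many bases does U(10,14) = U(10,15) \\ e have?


Deleting e from U(10,15) gives U(10,14) since n > r.
Bases of U(10,14) = (14 choose 10) = 1001.

1001


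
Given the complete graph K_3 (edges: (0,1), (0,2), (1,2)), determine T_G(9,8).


T(K_3; x,y) = x^2 + x + y.
T(9,8) = 81 + 9 + 8 = 98.

98


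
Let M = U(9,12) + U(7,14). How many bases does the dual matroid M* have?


(M1+M2)* = M1* + M2*.
M1* = U(3,12), bases: C(12,3) = 220.
M2* = U(7,14), bases: C(14,7) = 3432.
|B(M*)| = 220 * 3432 = 755040.

755040


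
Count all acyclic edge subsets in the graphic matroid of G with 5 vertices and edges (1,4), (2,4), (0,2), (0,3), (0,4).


An independent set in a graphic matroid is an acyclic edge subset.
G has 5 vertices and 5 edges.
Enumerate all 2^5 = 32 subsets, checking for acyclicity.
Total independent sets = 28.

28


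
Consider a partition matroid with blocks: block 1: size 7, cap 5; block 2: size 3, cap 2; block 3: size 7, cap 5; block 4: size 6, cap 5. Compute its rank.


Rank of a partition matroid = sum of min(|Si|, ci) for each block.
= min(7,5) + min(3,2) + min(7,5) + min(6,5)
= 5 + 2 + 5 + 5
= 17.

17


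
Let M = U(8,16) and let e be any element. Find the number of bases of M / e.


Contracting e from U(8,16) gives U(7,15).
Bases of U(7,15) = (15 choose 7) = 6435.

6435


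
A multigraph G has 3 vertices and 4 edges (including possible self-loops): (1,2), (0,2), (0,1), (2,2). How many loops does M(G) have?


In a graphic matroid, a loop is a self-loop edge (u,u) with rank 0.
Examining all 4 edges for self-loops...
Self-loops found: (2,2)
Number of loops = 1.

1


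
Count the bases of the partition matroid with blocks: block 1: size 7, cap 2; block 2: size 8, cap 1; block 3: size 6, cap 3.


A basis picks exactly ci elements from block i.
Number of bases = product of C(|Si|, ci).
= C(7,2) * C(8,1) * C(6,3)
= 21 * 8 * 20
= 3360.

3360


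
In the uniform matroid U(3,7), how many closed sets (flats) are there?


Flats of U(3,7): every subset of size < 3 is a flat, plus E itself.
Count = (7 choose 0) + (7 choose 1) + (7 choose 2) + 1
     = 1 + 7 + 21 + 1
     = 30.

30


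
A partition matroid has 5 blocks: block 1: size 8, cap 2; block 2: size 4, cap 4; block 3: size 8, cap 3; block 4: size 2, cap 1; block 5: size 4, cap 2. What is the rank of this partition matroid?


Rank of a partition matroid = sum of min(|Si|, ci) for each block.
= min(8,2) + min(4,4) + min(8,3) + min(2,1) + min(4,2)
= 2 + 4 + 3 + 1 + 2
= 12.

12


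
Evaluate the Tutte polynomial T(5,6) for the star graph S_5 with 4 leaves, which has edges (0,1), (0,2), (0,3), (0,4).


A star on 5 vertices is a tree with 4 edges.
T(x,y) = x^(4) for any tree.
T(5,6) = 5^4 = 625.

625


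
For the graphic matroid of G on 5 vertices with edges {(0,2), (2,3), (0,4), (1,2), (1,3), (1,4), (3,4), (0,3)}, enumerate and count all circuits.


A circuit in a graphic matroid = edge set of a simple cycle.
G has 5 vertices and 8 edges.
Enumerating all minimal edge subsets forming cycles...
Total circuits found: 13.

13


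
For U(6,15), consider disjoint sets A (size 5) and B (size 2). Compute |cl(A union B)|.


|A union B| = 5 + 2 = 7 (disjoint).
In U(6,15), cl(S) = S if |S| < 6, else cl(S) = E.
Since 7 >= 6, cl(A union B) = E.
|cl(A union B)| = 15.

15


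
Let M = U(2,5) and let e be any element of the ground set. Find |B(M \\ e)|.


Deleting e from U(2,5) gives U(2,4) since n > r.
Bases of U(2,4) = C(4,2) = (4 * 3) / (1 * 2) = 6.

6


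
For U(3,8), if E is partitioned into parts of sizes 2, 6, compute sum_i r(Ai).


r(Ai) = min(|Ai|, 3) for each part.
Sum = min(2,3) + min(6,3)
    = 2 + 3
    = 5.

5


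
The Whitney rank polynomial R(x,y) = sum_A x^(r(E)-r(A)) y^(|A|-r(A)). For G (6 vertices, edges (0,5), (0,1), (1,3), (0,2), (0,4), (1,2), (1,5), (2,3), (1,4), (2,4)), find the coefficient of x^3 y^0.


R(x,y) = sum over A in 2^E of x^(r(E)-r(A)) * y^(|A|-r(A)).
G has 6 vertices, 10 edges. r(E) = 5.
Enumerate all 2^10 = 1024 subsets.
Count subsets with r(E)-r(A)=3 and |A|-r(A)=0: 45.

45


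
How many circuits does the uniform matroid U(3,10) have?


In U(3,10), circuits are the (4)-element subsets.
Any set of 4 elements is dependent, and removing any one element gives
an independent set of size 3, so it is a minimal dependent set.
Number of circuits = C(10,4) = (10 * 9 * 8 * 7) / (1 * 2 * 3 * 4) = 210.

210


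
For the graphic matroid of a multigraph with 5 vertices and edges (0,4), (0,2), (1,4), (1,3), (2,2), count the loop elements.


In a graphic matroid, a loop is a self-loop edge (u,u) with rank 0.
Examining all 5 edges for self-loops...
Self-loops found: (2,2)
Number of loops = 1.

1


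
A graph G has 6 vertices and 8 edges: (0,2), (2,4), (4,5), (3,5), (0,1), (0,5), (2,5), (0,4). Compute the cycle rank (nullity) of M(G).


Cycle rank (nullity) = |E| - r(M) = |E| - (|V| - c).
|E| = 8, |V| = 6, c = 1.
Nullity = 8 - (6 - 1) = 8 - 5 = 3.

3


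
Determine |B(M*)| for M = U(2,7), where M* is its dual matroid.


The dual of U(r,n) is U(n-r, n) = U(5,7).
Bases of U(5,7) are all (5)-element subsets.
|B(M*)| = (7 choose 5) = 21.

21


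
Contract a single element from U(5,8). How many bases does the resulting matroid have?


Contracting e from U(5,8) gives U(4,7).
Bases of U(4,7) = C(7,4) = (7 * 6 * 5 * 4) / (1 * 2 * 3 * 4) = 35.

35


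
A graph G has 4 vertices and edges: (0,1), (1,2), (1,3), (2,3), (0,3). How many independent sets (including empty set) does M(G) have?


An independent set in a graphic matroid is an acyclic edge subset.
G has 4 vertices and 5 edges.
Enumerate all 2^5 = 32 subsets, checking for acyclicity.
Total independent sets = 24.

24


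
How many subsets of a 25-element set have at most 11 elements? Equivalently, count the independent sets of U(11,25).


Independent sets of U(11,25) are all subsets of size <= 11.
Count = C(25,0) + C(25,1) + C(25,2) + C(25,3) + C(25,4) + C(25,5) + C(25,6) + C(25,7) + C(25,8) + C(25,9) + C(25,10) + C(25,11)
     = 1 + 25 + 300 + 2300 + 12650 + 53130 + 177100 + 480700 + 1081575 + 2042975 + 3268760 + 4457400
     = 11576916.

11576916


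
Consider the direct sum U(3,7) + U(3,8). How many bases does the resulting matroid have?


Bases of a direct sum M1 + M2: |B| = |B(M1)| * |B(M2)|.
|B(U(3,7))| = C(7,3) = 35.
|B(U(3,8))| = C(8,3) = 56.
Total bases = 35 * 56 = 1960.

1960


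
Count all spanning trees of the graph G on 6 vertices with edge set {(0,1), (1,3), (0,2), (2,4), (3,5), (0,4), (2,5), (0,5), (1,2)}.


By Kirchhoff's matrix tree theorem, the number of spanning trees equals
the determinant of any cofactor of the Laplacian matrix L.
G has 6 vertices and 9 edges.
Computing the (5 x 5) cofactor determinant gives 60.

60


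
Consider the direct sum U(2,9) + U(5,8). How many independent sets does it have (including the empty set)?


For a direct sum, |I(M1+M2)| = |I(M1)| * |I(M2)|.
|I(U(2,9))| = sum C(9,k) for k=0..2 = 46.
|I(U(5,8))| = sum C(8,k) for k=0..5 = 219.
Total = 46 * 219 = 10074.

10074


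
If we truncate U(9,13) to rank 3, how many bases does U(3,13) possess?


Truncating U(9,13) to rank 3 gives U(3,13).
Bases of U(3,13) are all 3-element subsets of 13 elements.
Number of bases = (13 choose 3) = 286.

286


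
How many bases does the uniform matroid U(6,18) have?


Bases of U(6,18) are all 6-element subsets of the 18-element ground set.
Number of bases = C(18,6).
C(18,6) = 18! / (6! * 12!) = 18564.

18564


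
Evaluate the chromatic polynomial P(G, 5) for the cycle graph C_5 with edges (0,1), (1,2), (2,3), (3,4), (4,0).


P(C_5, k) = (k-1)^5 + (-1)^5*(k-1).
P(5) = (4)^5 - 4
= 1024 - 4 = 1020.

1020


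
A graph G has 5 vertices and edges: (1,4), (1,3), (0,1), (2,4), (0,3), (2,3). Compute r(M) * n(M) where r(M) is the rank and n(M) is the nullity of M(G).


r(M) = |V| - c = 5 - 1 = 4.
nullity = |E| - r(M) = 6 - 4 = 2.
Product = 4 * 2 = 8.

8


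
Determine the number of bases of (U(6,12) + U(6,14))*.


(M1+M2)* = M1* + M2*.
M1* = U(6,12), bases: C(12,6) = 924.
M2* = U(8,14), bases: C(14,8) = 3003.
|B(M*)| = 924 * 3003 = 2774772.

2774772


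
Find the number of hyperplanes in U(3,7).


Hyperplanes of U(3,7) are flats of rank 2.
In a uniform matroid, these are exactly the (2)-element subsets.
Count = C(7,2) = (7 * 6) / (1 * 2) = 21.

21


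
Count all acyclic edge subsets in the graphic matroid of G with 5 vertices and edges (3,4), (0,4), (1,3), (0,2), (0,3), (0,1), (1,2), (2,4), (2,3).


An independent set in a graphic matroid is an acyclic edge subset.
G has 5 vertices and 9 edges.
Enumerate all 2^9 = 512 subsets, checking for acyclicity.
Total independent sets = 198.

198


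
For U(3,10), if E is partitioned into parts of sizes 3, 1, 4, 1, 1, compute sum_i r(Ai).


r(Ai) = min(|Ai|, 3) for each part.
Sum = min(3,3) + min(1,3) + min(4,3) + min(1,3) + min(1,3)
    = 3 + 1 + 3 + 1 + 1
    = 9.

9


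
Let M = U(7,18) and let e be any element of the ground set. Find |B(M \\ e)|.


Deleting e from U(7,18) gives U(7,17) since n > r.
Bases of U(7,17) = C(17,7) = 17! / (7! * 10!) = 19448.

19448


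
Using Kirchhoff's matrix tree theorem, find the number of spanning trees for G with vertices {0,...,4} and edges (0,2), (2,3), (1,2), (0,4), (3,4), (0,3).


By Kirchhoff's matrix tree theorem, the number of spanning trees equals
the determinant of any cofactor of the Laplacian matrix L.
G has 5 vertices and 6 edges.
Computing the (4 x 4) cofactor determinant gives 8.

8


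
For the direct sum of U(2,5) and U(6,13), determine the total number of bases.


Bases of a direct sum M1 + M2: |B| = |B(M1)| * |B(M2)|.
|B(U(2,5))| = C(5,2) = 10.
|B(U(6,13))| = C(13,6) = 1716.
Total bases = 10 * 1716 = 17160.

17160


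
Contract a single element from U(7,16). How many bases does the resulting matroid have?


Contracting e from U(7,16) gives U(6,15).
Bases of U(6,15) = C(15,6) = 15! / (6! * 9!) = 5005.

5005


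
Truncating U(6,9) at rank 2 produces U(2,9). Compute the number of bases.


Truncating U(6,9) to rank 2 gives U(2,9).
Bases of U(2,9) are all 2-element subsets of 9 elements.
Number of bases = (9 choose 2) = 36.

36


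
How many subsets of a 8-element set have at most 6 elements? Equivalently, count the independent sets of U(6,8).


Independent sets of U(6,8) are all subsets of size <= 6.
Count = (8 choose 0) + (8 choose 1) + (8 choose 2) + (8 choose 3) + (8 choose 4) + (8 choose 5) + (8 choose 6)
     = 1 + 8 + 28 + 56 + 70 + 56 + 28
     = 247.

247


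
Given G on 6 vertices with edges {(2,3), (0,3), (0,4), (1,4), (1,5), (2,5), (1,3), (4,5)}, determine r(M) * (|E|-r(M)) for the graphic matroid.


r(M) = |V| - c = 6 - 1 = 5.
nullity = |E| - r(M) = 8 - 5 = 3.
Product = 5 * 3 = 15.

15


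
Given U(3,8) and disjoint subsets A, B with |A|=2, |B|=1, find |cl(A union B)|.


|A union B| = 2 + 1 = 3 (disjoint).
In U(3,8), cl(S) = S if |S| < 3, else cl(S) = E.
Since 3 >= 3, cl(A union B) = E.
|cl(A union B)| = 8.

8


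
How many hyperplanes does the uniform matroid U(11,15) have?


Hyperplanes of U(11,15) are flats of rank 10.
In a uniform matroid, these are exactly the (10)-element subsets.
Count = C(15,10) = 15! / (10! * 5!) = 3003.

3003


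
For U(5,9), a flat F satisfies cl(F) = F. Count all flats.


Flats of U(5,9): every subset of size < 5 is a flat, plus E itself.
Count = C(9,0) + C(9,1) + C(9,2) + C(9,3) + C(9,4) + 1
     = 1 + 9 + 36 + 84 + 126 + 1
     = 257.

257


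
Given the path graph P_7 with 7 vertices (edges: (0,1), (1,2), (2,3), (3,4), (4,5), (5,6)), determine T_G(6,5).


A path on 7 vertices is a tree with 6 edges.
T(x,y) = x^(6) for any tree.
T(6,5) = 6^6 = 46656.

46656


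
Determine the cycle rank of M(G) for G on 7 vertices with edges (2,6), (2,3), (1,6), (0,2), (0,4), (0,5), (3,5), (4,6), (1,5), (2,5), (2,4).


Cycle rank (nullity) = |E| - r(M) = |E| - (|V| - c).
|E| = 11, |V| = 7, c = 1.
Nullity = 11 - (7 - 1) = 11 - 6 = 5.

5


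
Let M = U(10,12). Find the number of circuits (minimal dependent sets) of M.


In U(10,12), circuits are the (11)-element subsets.
Any set of 11 elements is dependent, and removing any one element gives
an independent set of size 10, so it is a minimal dependent set.
Number of circuits = C(12,11) = 12! / (11! * 1!) = 12.

12


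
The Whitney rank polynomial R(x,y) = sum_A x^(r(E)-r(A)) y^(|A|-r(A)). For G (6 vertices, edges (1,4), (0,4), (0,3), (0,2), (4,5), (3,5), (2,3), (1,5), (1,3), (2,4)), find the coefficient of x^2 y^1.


R(x,y) = sum over A in 2^E of x^(r(E)-r(A)) * y^(|A|-r(A)).
G has 6 vertices, 10 edges. r(E) = 5.
Enumerate all 2^10 = 1024 subsets.
Count subsets with r(E)-r(A)=2 and |A|-r(A)=1: 34.

34


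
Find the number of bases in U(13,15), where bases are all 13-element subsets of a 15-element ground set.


Bases of U(13,15) are all 13-element subsets of the 15-element ground set.
Number of bases = C(15,13).
(15 choose 13) = 105.

105


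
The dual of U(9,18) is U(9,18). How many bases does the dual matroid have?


The dual of U(r,n) is U(n-r, n) = U(9,18).
Bases of U(9,18) are all (9)-element subsets.
|B(M*)| = C(18,9) = 48620.

48620


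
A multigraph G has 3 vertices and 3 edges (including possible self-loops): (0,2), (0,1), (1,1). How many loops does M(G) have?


In a graphic matroid, a loop is a self-loop edge (u,u) with rank 0.
Examining all 3 edges for self-loops...
Self-loops found: (1,1)
Number of loops = 1.

1


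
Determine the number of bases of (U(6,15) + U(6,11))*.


(M1+M2)* = M1* + M2*.
M1* = U(9,15), bases: C(15,9) = 5005.
M2* = U(5,11), bases: C(11,5) = 462.
|B(M*)| = 5005 * 462 = 2312310.

2312310


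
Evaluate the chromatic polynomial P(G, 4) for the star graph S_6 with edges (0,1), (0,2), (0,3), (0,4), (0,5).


P(tree, k) = k * (k-1)^(5) for any tree on 6 vertices.
P(4) = 4 * 3^5 = 4 * 243 = 972.

972


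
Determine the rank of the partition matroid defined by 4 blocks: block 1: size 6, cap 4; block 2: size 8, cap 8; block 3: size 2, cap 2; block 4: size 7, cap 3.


Rank of a partition matroid = sum of min(|Si|, ci) for each block.
= min(6,4) + min(8,8) + min(2,2) + min(7,3)
= 4 + 8 + 2 + 3
= 17.

17


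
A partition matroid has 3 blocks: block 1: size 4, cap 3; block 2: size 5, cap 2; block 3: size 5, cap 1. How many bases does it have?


A basis picks exactly ci elements from block i.
Number of bases = product of C(|Si|, ci).
= C(4,3) * C(5,2) * C(5,1)
= 4 * 10 * 5
= 200.

200


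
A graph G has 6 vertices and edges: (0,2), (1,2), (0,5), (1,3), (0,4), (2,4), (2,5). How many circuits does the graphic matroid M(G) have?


A circuit in a graphic matroid = edge set of a simple cycle.
G has 6 vertices and 7 edges.
Enumerating all minimal edge subsets forming cycles...
Total circuits found: 3.

3


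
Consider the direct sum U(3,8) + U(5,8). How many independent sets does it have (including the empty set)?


For a direct sum, |I(M1+M2)| = |I(M1)| * |I(M2)|.
|I(U(3,8))| = sum C(8,k) for k=0..3 = 93.
|I(U(5,8))| = sum C(8,k) for k=0..5 = 219.
Total = 93 * 219 = 20367.

20367
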